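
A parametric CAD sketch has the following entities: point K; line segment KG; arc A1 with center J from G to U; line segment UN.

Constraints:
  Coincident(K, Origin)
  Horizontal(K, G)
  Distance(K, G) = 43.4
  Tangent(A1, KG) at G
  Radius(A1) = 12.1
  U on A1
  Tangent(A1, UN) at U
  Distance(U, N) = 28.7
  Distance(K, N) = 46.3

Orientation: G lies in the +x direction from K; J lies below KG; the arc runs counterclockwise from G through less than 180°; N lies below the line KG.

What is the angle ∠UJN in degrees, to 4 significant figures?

67.14°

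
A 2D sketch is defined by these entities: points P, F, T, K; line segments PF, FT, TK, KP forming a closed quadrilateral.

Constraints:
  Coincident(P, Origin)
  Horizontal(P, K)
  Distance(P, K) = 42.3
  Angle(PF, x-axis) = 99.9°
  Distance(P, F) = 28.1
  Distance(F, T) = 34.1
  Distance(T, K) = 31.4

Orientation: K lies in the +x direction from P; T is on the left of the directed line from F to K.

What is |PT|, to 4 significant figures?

40.89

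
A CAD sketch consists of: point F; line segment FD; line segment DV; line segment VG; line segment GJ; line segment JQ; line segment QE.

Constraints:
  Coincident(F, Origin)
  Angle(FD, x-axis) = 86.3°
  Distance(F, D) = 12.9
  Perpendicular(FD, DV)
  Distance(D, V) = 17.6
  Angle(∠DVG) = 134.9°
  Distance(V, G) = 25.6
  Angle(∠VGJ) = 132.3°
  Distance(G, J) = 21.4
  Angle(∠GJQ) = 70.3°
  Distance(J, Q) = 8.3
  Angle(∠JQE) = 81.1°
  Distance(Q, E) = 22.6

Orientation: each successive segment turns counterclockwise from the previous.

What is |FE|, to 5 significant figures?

38.952

F is at the origin; FD runs at 86.3° with length 12.9, so D = (0.83247, 12.873). FD ⟂ DV, so DV runs at 176.30°; with |DV| = 17.6, V = (-16.731, 14.009). ∠DVG = 134.9° gives VG at -138.60° from the x-axis; with |VG| = 25.6, G = (-35.934, -2.9207). ∠VGJ = 132.3° gives GJ at -90.900° from the x-axis; with |GJ| = 21.4, J = (-36.270, -24.318). ∠GJQ = 70.3° gives JQ at 18.800° from the x-axis; with |JQ| = 8.3, Q = (-28.413, -21.643). ∠JQE = 81.1° gives QE at 117.70° from the x-axis; with |QE| = 22.6, E = (-38.918, -1.6334). Then |FE| = |E − F| = 38.952.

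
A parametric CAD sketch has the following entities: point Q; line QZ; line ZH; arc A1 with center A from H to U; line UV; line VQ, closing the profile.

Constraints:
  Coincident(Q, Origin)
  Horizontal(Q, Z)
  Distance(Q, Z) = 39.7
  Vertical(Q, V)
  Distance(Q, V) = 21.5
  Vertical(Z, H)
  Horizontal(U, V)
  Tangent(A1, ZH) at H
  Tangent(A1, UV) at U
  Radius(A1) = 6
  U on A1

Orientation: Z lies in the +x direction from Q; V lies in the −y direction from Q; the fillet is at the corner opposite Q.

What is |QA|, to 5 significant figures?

37.094

Q is at the origin; QZ is horizontal with |QZ| = 39.7 and Z on the +x side, so Z = (39.700, 0.0000). Q and V share the same x with |QV| = 21.5 and V on the −y side, so V = (0.0000, -21.500). The virtual corner opposite Q is at (39.700, -21.500). Tangency of A1 to ZH means the radius AH is perpendicular to ZH and A1 meets UV tangentially, so AU is at right angles to UV, with radius 6.0, so the center A sits 6.0 in from both sides at A = (33.700, -15.500). Then |QA| = |A − Q| = 37.094.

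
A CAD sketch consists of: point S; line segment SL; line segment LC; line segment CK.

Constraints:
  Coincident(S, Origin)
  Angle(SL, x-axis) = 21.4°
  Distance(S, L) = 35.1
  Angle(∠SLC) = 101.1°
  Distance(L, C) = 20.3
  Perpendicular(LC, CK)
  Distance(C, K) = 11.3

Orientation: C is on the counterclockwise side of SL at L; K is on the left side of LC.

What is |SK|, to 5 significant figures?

35.605

S is at the origin; SL runs at 21.4° with length 35.1, so L = 35.1·(cos 21.4°, sin 21.4°) = (32.680, 12.807). ∠SLC = 101.1°, so LC runs at 21.4° + (180° − 101.1°) = 100.30° from the x-axis; with |LC| = 20.3, C = L + 20.3·(cos 100.30°, sin 100.30°) = (29.050, 32.780). The perpendicularity gives CK at right angles to LC; with |CK| = 11.3 on the left of LC, K = C + 11.3·(-0.98389, -0.17880) = (17.932, 30.760). Then |SK| = |K − S| = 35.605.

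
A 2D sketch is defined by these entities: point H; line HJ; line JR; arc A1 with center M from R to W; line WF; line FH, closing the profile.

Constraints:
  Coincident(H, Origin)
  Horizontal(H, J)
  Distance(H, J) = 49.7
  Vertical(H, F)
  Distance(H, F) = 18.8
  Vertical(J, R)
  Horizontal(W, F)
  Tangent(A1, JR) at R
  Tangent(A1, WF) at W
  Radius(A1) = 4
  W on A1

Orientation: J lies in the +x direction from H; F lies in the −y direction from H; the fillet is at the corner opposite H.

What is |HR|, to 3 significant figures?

51.9

H is at the origin; HJ is horizontal with |HJ| = 49.7 and J on the +x side, so J = (49.7, 0.00). H and F share the same x with |HF| = 18.8 and F on the −y side, so F = (0.00, -18.8). The virtual corner opposite H is at (49.7, -18.8). The tangent condition forces MR to be normal to JR and the tangent condition forces MW to be normal to WF, with radius 4.0, so the center M sits 4.0 in from both sides at M = (45.7, -14.8). That places the tangent points at R = (49.7, -14.8) on JR and W = (45.7, -18.8) on WF. Then |HR| = |R − H| = 51.9.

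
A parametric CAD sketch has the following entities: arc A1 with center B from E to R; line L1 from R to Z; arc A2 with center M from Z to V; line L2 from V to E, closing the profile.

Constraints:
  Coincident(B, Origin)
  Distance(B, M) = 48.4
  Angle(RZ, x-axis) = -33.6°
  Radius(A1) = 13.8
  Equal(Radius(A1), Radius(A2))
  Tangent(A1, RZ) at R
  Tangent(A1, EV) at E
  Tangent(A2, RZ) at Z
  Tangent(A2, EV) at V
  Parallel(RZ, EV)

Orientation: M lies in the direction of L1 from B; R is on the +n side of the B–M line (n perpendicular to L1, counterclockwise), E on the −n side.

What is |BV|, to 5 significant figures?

50.329

The slot axis is L1's direction at -33.6°, so u = (cos -33.6°, sin -33.6°) = (0.83292, -0.55339) and n = (−sin -33.6°, cos -33.6°) = (0.55339, 0.83292). B is at the origin and M lies 48.4 along u from B, so M = 48.4·u = (40.313, -26.784). Tangency of A1 to both parallel lines with radius 13.8 puts R and E at B ± 13.8·n: R = (7.6368, 11.494), E = (-7.6368, -11.494). Equal radii place Z and V the same way about M: Z = M + 13.8·n = (47.950, -15.290), V = M − 13.8·n = (32.677, -38.278). Then |BV| = |V − B| = 50.329.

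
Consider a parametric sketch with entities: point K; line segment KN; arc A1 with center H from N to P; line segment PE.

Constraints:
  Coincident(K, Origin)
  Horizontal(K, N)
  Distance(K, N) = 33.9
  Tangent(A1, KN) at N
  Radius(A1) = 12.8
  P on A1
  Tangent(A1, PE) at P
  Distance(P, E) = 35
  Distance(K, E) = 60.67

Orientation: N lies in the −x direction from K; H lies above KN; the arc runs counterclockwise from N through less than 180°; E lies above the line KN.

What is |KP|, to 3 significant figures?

27.9

K is at the origin; K and N share the same y with |KN| = 33.9 and N on the −x side, so N = (-33.9, 0.00). Since A1 is tangent to KN there, HN ⟂ KN, so H = N + (0, 12.8) = (-33.9, 12.8). Since HP ⟂ PE (tangency), |HE| = √(12.8² + 35.0²) = 37.3 regardless of where P sits on A1. So E lies on both circle(K, 60.67) and circle(H, 37.3); the above-KN intersection is E = (-34.3, 50.1). P is the foot of the tangent from E: P = (-21.9, 17.3).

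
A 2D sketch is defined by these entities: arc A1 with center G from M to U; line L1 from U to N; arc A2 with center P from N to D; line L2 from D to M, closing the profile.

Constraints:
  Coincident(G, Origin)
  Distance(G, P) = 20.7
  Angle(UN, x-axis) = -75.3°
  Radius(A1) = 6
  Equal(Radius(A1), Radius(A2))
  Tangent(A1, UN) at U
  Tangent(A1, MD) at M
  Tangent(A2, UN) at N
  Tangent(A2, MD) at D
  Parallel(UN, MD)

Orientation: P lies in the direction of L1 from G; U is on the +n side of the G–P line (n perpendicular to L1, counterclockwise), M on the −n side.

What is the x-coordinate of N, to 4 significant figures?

11.06

The slot axis is L1's direction at -75.3°, so u = (cos -75.3°, sin -75.3°) = (0.2538, -0.9673) and n = (−sin -75.3°, cos -75.3°) = (0.9673, 0.2538). G is at the origin and P lies 20.7 along u from G, so P = 20.7·u = (5.253, -20.02). Tangency of A1 to both parallel lines with radius 6.0 puts U and M at G ± 6.0·n: U = (5.804, 1.523), M = (-5.804, -1.523). Equal radii place N and D the same way about P: N = P + 6.0·n = (11.06, -18.50), D = P − 6.0·n = (-0.5508, -21.54). So N.x = 11.06.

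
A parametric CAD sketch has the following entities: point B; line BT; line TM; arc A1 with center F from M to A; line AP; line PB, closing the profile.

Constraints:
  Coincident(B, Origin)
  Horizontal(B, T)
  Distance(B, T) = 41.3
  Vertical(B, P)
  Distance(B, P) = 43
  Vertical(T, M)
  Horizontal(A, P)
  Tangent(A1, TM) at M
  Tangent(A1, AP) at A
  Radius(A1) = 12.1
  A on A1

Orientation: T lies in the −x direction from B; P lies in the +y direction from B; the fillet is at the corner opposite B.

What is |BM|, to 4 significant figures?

51.58

B is at the origin; BT is horizontal with |BT| = 41.3 and T on the −x side, so T = (-41.30, 0.000). B and P share the same x with |BP| = 43.0 and P on the +y side, so P = (0.000, 43.00). The virtual corner opposite B is at (-41.30, 43.00). A1 meets TM tangentially, so FM is at right angles to TM and since A1 is tangent to AP there, FA ⟂ AP, with radius 12.1, so the center F sits 12.1 in from both sides at F = (-29.20, 30.90). That places the tangent points at M = (-41.30, 30.90) on TM and A = (-29.20, 43.00) on AP. Then |BM| = |M − B| = 51.58.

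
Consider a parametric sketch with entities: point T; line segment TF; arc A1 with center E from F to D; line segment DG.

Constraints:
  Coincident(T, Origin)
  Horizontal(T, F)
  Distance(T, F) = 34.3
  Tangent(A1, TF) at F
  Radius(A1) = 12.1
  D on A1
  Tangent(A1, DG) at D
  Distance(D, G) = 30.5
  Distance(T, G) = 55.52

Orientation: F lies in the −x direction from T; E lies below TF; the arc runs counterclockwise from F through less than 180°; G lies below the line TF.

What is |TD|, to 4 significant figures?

48.44

Checks: |TF| = 34.30 ✓; |ED| = 12.10 ✓; ∠(ED, DG) = 90.00° ✓; |DG| = 30.50 ✓; |TG| = 55.52 ✓.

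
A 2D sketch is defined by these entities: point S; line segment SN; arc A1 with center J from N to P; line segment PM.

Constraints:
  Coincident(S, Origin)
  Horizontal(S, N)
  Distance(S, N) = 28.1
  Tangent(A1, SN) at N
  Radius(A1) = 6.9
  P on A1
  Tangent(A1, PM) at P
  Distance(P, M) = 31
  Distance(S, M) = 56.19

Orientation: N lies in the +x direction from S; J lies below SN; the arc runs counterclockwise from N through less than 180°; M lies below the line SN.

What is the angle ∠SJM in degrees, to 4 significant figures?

135.5°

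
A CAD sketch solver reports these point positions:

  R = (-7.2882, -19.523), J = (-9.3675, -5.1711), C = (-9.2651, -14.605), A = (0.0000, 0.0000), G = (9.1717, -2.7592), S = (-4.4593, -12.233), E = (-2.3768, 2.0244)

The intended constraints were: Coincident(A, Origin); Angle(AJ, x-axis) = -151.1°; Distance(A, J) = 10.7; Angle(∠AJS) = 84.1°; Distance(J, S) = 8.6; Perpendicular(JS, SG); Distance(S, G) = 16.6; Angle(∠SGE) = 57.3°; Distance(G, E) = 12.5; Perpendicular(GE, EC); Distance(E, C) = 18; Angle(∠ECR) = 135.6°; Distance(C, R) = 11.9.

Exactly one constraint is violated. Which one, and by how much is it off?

Distance(C, R) = 11.9 — off by 6.60.

A = (0.00, 0.00) ✓; AJ at -151.1° ✓; |AJ| = 10.70 ✓; ∠AJS = 84.10° ✓; |JS| = 8.600 ✓; ∠(JS, SG) = 90.00° ✓; |SG| = 16.60 ✓; ∠SGE = 57.30° ✓; |GE| = 12.50 ✓; ∠(GE, EC) = 90.00° ✓; |EC| = 18.00 ✓; ∠ECR = 135.6° ✓; |CR| = 5.300 ✗.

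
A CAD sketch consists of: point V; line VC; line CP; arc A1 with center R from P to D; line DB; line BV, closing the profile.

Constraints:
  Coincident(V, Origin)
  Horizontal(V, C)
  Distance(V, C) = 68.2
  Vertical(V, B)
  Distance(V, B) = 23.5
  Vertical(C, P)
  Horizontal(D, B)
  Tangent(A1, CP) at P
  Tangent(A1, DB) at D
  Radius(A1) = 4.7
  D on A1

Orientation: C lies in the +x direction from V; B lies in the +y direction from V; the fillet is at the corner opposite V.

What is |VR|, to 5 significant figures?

66.225

V and B share the same x with |VB| = 23.5 and B on the +y side, so B = (0.0000, 23.500). The virtual corner opposite V is at (68.200, 23.500). Tangency of A1 to CP means the radius RP is perpendicular to CP and the tangent condition forces RD to be normal to DB, with radius 4.7, so the center R sits 4.7 in from both sides at R = (63.500, 18.800). Then |VR| = |R − V| = 66.225.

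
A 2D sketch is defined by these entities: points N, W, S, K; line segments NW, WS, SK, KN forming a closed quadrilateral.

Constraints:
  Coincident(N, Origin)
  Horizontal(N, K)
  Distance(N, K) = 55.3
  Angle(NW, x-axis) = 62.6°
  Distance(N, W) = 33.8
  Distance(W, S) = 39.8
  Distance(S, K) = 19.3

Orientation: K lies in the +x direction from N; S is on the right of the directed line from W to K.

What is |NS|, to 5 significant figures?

36.606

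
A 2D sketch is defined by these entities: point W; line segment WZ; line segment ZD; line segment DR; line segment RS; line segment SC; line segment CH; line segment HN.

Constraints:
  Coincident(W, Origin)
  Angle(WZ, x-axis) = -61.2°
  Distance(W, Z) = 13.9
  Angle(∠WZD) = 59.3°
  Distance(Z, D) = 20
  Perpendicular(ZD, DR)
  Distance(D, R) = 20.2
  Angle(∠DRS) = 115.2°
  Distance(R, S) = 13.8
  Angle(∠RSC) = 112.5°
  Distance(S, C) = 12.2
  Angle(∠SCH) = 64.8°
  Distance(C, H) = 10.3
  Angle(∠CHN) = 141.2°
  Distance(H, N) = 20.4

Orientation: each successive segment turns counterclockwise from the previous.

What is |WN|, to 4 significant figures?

21.89

W is at the origin; WZ runs at -61.2° with length 13.9, so Z = (6.696, -12.18). ∠WZD = 59.3° gives ZD at 59.50° from the x-axis; with |ZD| = 20.0, D = (16.85, 5.052). The perpendicularity gives DR at right angles to ZD, so DR runs at 149.5°; with |DR| = 20.2, R = (-0.5578, 15.30). ∠DRS = 115.2° gives RS at -145.7° from the x-axis; with |RS| = 13.8, S = (-11.96, 7.528). ∠RSC = 112.5° gives SC at -78.20° from the x-axis; with |SC| = 12.2, C = (-9.463, -4.415). ∠SCH = 64.8° gives CH at 37.00° from the x-axis; with |CH| = 10.3, H = (-1.237, 1.784). ∠CHN = 141.2° gives HN at 75.80° from the x-axis; with |HN| = 20.4, N = (3.767, 21.56). Then |WN| = |N − W| = 21.89.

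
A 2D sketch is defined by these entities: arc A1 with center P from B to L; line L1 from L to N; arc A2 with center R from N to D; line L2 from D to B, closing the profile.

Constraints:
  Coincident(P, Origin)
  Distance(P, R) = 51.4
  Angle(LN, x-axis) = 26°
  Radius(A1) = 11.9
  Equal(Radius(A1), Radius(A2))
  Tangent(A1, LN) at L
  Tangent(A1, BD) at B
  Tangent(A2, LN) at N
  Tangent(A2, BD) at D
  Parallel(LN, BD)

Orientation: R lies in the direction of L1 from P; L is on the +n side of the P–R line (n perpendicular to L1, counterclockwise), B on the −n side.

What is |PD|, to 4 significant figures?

52.76

The slot axis is L1's direction at 26.0°, so u = (cos 26.0°, sin 26.0°) = (0.8988, 0.4384) and n = (−sin 26.0°, cos 26.0°) = (-0.4384, 0.8988). P is at the origin and R lies 51.4 along u from P, so R = 51.4·u = (46.20, 22.53). Tangency of A1 to both parallel lines with radius 11.9 puts L and B at P ± 11.9·n: L = (-5.217, 10.70), B = (5.217, -10.70). Equal radii place N and D the same way about R: N = R + 11.9·n = (40.98, 33.23), D = R − 11.9·n = (51.41, 11.84). Then |PD| = |D − P| = 52.76.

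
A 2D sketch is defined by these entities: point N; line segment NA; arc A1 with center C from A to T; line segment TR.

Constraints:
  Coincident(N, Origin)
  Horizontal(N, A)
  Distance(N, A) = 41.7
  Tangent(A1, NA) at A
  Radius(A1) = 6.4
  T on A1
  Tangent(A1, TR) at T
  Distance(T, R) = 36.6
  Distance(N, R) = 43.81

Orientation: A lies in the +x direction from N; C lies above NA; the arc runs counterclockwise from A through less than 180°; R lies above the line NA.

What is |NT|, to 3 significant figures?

47.7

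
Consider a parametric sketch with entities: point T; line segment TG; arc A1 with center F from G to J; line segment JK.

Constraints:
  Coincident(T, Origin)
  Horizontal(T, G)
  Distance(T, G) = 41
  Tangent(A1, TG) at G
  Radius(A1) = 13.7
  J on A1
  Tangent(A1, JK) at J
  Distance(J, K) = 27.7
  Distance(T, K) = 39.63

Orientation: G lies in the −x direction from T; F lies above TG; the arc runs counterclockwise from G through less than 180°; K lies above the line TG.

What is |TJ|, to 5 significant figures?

29.537

T is at the origin; TG is horizontal with |TG| = 41.0 and G on the −x side, so G = (-41.000, 0.0000). Tangency of A1 to TG means the radius FG is perpendicular to TG, so F = G + (0, 13.7) = (-41.000, 13.700). Since FJ ⟂ JK (tangency), |FK| = √(13.7² + 27.7²) = 30.903 regardless of where J sits on A1. So K lies on both circle(T, 39.63) and circle(F, 30.903); the above-TG intersection is K = (-18.603, 34.992). J is the foot of the tangent from K: J = (-28.137, 8.9847).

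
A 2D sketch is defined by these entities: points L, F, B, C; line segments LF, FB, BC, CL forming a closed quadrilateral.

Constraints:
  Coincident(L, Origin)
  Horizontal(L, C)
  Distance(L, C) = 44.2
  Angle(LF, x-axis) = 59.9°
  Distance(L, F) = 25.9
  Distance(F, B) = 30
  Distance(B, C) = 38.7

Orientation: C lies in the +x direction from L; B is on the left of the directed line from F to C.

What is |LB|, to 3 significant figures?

54.3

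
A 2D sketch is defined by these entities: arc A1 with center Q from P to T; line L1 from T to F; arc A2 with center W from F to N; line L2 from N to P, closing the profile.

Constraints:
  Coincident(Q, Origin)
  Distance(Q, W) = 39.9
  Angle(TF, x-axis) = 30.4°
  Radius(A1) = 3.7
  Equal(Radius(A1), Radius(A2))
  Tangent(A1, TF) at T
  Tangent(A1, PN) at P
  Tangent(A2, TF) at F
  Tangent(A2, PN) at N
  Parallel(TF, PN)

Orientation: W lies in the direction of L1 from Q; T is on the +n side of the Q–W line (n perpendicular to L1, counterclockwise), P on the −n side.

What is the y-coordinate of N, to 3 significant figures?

17.0

Tangency of A1 to both parallel lines with radius 3.7 puts T and P at Q ± 3.7·n: T = (-1.87, 3.19), P = (1.87, -3.19). Equal radii place F and N the same way about W: F = W + 3.7·n = (32.5, 23.4), N = W − 3.7·n = (36.3, 17.0). So N.y = 17.0.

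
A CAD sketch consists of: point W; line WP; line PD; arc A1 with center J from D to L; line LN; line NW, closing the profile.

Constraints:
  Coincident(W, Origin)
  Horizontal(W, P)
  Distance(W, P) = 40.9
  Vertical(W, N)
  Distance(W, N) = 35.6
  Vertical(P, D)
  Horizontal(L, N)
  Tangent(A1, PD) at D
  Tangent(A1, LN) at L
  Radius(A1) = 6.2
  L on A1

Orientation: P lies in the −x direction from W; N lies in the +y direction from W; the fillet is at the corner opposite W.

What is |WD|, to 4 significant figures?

50.37

W is at the origin; WP is horizontal with |WP| = 40.9 and P on the −x side, so P = (-40.90, 0.000). WN is vertical with |WN| = 35.6 and N on the +y side, so N = (0.000, 35.60). The virtual corner opposite W is at (-40.90, 35.60). The tangent condition forces JD to be normal to PD and the tangent condition forces JL to be normal to LN, with radius 6.2, so the center J sits 6.2 in from both sides at J = (-34.70, 29.40). That places the tangent points at D = (-40.90, 29.40) on PD and L = (-34.70, 35.60) on LN. Then |WD| = |D − W| = 50.37.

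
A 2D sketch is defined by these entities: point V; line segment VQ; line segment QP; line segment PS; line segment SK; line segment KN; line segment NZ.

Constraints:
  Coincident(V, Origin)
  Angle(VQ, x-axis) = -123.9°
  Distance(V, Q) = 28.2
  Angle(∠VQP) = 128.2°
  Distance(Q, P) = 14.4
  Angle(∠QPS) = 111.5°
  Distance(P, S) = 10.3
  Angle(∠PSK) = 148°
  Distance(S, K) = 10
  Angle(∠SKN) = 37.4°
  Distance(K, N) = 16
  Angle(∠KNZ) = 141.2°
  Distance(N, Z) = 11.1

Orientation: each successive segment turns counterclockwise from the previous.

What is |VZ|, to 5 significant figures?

40.111

V is at the origin; VQ runs at -123.9° with length 28.2, so Q = (-15.728, -23.406). ∠VQP = 128.2° gives QP at -72.100° from the x-axis; with |QP| = 14.4, P = (-11.302, -37.109). ∠QPS = 111.5° gives PS at -3.6000° from the x-axis; with |PS| = 10.3, S = (-1.0228, -37.756). ∠PSK = 148.0° gives SK at 28.400° from the x-axis; with |SK| = 10.0, K = (7.7737, -33.000). ∠SKN = 37.4° gives KN at 171.00° from the x-axis; with |KN| = 16.0, N = (-8.0293, -30.497). ∠KNZ = 141.2° gives NZ at -150.20° from the x-axis; with |NZ| = 11.1, Z = (-17.662, -36.013). Then |VZ| = |Z − V| = 40.111.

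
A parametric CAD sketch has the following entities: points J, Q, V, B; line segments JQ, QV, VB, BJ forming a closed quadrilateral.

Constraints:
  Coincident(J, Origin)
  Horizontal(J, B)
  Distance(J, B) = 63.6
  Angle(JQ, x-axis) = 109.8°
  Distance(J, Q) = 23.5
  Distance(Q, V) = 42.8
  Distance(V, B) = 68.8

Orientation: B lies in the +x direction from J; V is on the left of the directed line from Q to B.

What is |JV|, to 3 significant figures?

57.7

Checks: |QV| = 42.80 ✓; |VB| = 68.80 ✓.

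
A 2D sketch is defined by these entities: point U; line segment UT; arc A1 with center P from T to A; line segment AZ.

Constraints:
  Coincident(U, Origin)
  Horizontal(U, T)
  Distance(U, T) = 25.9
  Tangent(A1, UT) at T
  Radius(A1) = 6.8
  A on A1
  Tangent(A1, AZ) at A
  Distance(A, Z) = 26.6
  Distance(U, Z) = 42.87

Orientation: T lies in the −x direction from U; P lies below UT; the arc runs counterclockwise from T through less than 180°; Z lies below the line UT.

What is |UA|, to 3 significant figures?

33.6

Checks: ∠(PT, TU) = 90.00° ✓; |PT| = 6.800 ✓; |PA| = 6.800 ✓; ∠(PA, AZ) = 90.00° ✓; |AZ| = 26.60 ✓; |UZ| = 42.87 ✓.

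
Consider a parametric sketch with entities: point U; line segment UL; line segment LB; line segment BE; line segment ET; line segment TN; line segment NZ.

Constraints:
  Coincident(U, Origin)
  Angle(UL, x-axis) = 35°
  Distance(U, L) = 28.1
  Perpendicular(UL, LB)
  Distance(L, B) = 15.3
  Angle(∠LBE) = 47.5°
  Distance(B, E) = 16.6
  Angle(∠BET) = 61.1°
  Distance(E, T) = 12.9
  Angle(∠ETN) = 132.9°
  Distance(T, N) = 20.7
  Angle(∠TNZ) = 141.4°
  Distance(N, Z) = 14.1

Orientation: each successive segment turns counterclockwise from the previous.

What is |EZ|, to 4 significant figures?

40.51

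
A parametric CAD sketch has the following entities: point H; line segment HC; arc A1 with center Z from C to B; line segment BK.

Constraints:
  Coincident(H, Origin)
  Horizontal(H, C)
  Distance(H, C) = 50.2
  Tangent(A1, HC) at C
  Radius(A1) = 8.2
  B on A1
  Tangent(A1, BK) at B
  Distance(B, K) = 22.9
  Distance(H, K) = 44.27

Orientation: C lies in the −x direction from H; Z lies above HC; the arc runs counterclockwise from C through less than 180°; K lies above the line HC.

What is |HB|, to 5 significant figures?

42.808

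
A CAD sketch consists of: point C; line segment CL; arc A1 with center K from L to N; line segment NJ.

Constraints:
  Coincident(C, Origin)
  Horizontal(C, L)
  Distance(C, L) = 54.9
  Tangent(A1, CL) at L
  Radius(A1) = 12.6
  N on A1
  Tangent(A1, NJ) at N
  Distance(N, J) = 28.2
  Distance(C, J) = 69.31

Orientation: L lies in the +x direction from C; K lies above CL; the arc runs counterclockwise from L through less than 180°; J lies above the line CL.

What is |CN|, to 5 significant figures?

68.669

Checks: |KN| = 12.60 ✓; ∠(KN, NJ) = 90.00° ✓; |NJ| = 28.20 ✓; |CJ| = 69.31 ✓.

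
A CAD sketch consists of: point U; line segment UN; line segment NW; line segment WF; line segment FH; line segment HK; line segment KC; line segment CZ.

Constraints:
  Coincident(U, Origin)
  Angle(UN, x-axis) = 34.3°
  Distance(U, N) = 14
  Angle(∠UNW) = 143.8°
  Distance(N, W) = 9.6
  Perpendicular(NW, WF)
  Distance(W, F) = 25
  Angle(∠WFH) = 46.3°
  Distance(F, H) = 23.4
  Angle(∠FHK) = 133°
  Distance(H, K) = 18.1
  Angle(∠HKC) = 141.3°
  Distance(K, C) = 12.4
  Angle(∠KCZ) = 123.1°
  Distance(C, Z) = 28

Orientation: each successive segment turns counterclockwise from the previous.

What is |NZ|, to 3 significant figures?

32.7

∠HKC = 141.3° gives KC at 19.9° from the x-axis; with |KC| = 12.4, C = (29.6, 2.33). ∠KCZ = 123.1° gives CZ at 76.8° from the x-axis; with |CZ| = 28.0, Z = (36.0, 29.6). Then |NZ| = |Z − N| = 32.7.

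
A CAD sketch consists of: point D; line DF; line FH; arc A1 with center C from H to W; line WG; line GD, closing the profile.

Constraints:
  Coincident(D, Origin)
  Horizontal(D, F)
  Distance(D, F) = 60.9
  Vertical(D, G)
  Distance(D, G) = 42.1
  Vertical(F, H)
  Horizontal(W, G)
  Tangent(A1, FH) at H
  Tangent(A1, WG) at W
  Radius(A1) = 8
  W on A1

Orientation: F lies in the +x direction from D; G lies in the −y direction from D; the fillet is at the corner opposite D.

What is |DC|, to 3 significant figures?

62.9

DG is vertical with |DG| = 42.1 and G on the −y side, so G = (0.00, -42.1). The virtual corner opposite D is at (60.9, -42.1). The tangent condition forces CH to be normal to FH and tangency of A1 to WG means the radius CW is perpendicular to WG, with radius 8.0, so the center C sits 8.0 in from both sides at C = (52.9, -34.1). Then |DC| = |C − D| = 62.9.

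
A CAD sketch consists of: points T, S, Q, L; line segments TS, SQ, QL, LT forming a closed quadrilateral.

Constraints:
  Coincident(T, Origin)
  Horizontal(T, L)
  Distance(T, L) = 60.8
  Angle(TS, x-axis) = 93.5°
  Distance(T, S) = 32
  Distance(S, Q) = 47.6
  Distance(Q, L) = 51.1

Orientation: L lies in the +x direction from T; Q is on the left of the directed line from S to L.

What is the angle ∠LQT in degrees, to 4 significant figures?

62.37°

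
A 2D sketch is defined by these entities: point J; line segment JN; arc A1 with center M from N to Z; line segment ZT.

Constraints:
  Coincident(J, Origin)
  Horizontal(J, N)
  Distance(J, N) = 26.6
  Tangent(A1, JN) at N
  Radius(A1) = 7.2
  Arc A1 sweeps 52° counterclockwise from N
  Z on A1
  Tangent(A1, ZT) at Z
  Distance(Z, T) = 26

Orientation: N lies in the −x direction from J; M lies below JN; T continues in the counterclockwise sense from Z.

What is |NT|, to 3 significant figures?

31.8

J is at the origin; J and N share the same y with |JN| = 26.6 and N on the −x side, so N = (-26.6, 0.00). Since A1 is tangent to JN there, MN ⟂ JN, so M = N + (0, -7.2) = (-26.6, -7.20). On A1, N sits at bearing 90° from M; a 52° counterclockwise sweep puts Z at bearing 142°, so Z = M + 7.2·(cos 142°, sin 142°) = (-32.3, -2.77). Tangency of A1 to ZT means the radius MZ is perpendicular to ZT, so ZT runs along (−sin 142°, cos 142°); with |ZT| = 26.0, T = (-48.3, -23.3). Then |NT| = |T − N| = 31.8.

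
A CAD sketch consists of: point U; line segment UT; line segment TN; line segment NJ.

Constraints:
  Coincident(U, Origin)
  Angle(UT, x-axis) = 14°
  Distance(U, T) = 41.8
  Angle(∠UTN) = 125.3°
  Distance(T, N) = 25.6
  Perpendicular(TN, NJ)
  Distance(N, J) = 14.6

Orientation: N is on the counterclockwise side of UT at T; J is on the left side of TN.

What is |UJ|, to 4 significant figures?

53.44

U is at the origin; UT runs at 14.0° with length 41.8, so T = 41.8·(cos 14.0°, sin 14.0°) = (40.56, 10.11). ∠UTN = 125.3°, so TN runs at 14.0° + (180° − 125.3°) = 68.70° from the x-axis; with |TN| = 25.6, N = T + 25.6·(cos 68.70°, sin 68.70°) = (49.86, 33.96). TN is perpendicular to NJ; with |NJ| = 14.6 on the left of TN, J = N + 14.6·(-0.9317, 0.3633) = (36.25, 39.27). Then |UJ| = |J − U| = 53.44.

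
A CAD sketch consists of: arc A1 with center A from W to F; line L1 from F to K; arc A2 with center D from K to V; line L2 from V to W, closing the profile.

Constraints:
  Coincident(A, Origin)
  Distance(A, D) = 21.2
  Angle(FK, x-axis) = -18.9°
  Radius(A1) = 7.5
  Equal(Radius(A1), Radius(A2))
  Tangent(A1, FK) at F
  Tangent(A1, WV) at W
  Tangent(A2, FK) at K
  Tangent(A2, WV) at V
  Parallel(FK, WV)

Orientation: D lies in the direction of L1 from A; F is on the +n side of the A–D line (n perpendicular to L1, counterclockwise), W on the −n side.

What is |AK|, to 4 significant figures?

22.49

Tangency of A1 to both parallel lines with radius 7.5 puts F and W at A ± 7.5·n: F = (2.429, 7.096), W = (-2.429, -7.096). Equal radii place K and V the same way about D: K = D + 7.5·n = (22.49, 0.2286), V = D − 7.5·n = (17.63, -13.96). Then |AK| = |K − A| = 22.49.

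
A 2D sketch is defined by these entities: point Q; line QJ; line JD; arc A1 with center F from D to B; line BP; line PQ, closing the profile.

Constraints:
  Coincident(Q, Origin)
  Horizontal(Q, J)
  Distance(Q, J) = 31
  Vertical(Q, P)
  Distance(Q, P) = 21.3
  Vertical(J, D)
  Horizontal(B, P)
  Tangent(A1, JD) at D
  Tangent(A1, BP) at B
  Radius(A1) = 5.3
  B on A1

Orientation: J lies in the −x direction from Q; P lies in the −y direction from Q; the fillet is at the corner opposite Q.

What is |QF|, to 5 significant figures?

30.274

Q is at the origin; Q and J share the same y with |QJ| = 31.0 and J on the −x side, so J = (-31.000, 0.0000). QP is vertical with |QP| = 21.3 and P on the −y side, so P = (0.0000, -21.300). The virtual corner opposite Q is at (-31.000, -21.300). The tangent condition forces FD to be normal to JD and A1 meets BP tangentially, so FB is at right angles to BP, with radius 5.3, so the center F sits 5.3 in from both sides at F = (-25.700, -16.000). Then |QF| = |F − Q| = 30.274.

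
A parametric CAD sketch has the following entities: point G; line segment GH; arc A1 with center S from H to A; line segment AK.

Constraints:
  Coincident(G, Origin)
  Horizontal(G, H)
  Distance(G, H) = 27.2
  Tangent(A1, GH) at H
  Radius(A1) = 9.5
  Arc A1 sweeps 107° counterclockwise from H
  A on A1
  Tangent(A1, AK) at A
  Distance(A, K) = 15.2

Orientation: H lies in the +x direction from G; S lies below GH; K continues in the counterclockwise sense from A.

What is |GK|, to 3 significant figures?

35.0

G is at the origin; GH is horizontal with |GH| = 27.2 and H on the +x side, so H = (27.2, 0.00). Tangency of A1 to GH means the radius SH is perpendicular to GH, so S = H + (0, -9.5) = (27.2, -9.50). On A1, H sits at bearing 90° from S; a 107° counterclockwise sweep puts A at bearing 197°, so A = S + 9.5·(cos 197°, sin 197°) = (18.1, -12.3). The tangent condition forces SA to be normal to AK, so AK runs along (−sin 197°, cos 197°); with |AK| = 15.2, K = (22.6, -26.8). Then |GK| = |K − G| = 35.0.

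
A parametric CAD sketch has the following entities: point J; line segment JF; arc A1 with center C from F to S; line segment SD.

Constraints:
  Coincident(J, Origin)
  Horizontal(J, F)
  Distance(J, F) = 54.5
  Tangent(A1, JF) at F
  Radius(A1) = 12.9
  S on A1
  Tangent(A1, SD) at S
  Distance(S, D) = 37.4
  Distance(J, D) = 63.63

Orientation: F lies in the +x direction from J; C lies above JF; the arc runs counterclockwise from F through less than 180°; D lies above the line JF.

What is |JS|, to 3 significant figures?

67.7

Checks: |JF| = 54.50 ✓; |CS| = 12.90 ✓; ∠(CS, SD) = 90.00° ✓; |SD| = 37.40 ✓; |JD| = 63.63 ✓.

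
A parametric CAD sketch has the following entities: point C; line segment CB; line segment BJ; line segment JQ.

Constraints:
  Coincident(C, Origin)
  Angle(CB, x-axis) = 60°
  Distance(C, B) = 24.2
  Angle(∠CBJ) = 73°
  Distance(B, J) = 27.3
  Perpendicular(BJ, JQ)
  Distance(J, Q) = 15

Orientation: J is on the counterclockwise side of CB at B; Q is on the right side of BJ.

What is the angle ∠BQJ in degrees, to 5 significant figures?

61.213°

C is at the origin; CB runs at 60.0° with length 24.2, so B = 24.2·(cos 60.0°, sin 60.0°) = (12.100, 20.958). ∠CBJ = 73.0°, so BJ runs at 60.0° + (180° − 73.0°) = 167.00° from the x-axis; with |BJ| = 27.3, J = B + 27.3·(cos 167.00°, sin 167.00°) = (-14.500, 27.099). BJ ⟂ JQ; with |JQ| = 15.0 on the right of BJ, Q = J + 15.0·(0.22495, 0.97437) = (-11.126, 41.715). Then cos ∠BQJ = QB·QJ / (|QB||QJ|), giving 61.213°.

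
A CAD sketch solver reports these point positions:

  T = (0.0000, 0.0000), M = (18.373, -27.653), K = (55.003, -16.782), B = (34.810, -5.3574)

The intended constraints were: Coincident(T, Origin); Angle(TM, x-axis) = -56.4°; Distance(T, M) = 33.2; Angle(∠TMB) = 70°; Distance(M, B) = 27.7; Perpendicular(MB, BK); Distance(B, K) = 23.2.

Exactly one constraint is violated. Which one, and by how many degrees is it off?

Perpendicular(MB, BK) — off by 6.90°.

T = (0.00, 0.00) ✓; TM at -56.40° ✓; |TM| = 33.20 ✓; ∠TMB = 70.00° ✓; |MB| = 27.70 ✓; ∠(MB, BK) = 83.10° ✗; |BK| = 23.20 ✓.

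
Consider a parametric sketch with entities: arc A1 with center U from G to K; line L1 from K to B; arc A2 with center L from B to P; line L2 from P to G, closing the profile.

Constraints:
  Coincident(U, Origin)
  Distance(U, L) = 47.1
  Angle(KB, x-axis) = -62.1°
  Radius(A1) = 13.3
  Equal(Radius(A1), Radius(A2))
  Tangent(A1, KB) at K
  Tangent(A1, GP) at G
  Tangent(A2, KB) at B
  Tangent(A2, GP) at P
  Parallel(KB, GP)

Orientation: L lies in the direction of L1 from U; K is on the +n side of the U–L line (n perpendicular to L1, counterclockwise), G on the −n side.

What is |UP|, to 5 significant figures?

48.942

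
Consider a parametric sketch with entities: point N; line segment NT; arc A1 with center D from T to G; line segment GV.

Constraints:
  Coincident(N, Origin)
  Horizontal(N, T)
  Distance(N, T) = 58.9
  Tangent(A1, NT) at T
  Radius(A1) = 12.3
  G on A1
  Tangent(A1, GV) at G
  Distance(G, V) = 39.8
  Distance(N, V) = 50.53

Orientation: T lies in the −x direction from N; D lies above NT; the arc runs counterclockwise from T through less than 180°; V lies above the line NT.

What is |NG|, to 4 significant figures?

48.53

Checks: |DG| = 12.30 ✓; ∠(DG, GV) = 90.00° ✓; |GV| = 39.80 ✓; |NV| = 50.53 ✓.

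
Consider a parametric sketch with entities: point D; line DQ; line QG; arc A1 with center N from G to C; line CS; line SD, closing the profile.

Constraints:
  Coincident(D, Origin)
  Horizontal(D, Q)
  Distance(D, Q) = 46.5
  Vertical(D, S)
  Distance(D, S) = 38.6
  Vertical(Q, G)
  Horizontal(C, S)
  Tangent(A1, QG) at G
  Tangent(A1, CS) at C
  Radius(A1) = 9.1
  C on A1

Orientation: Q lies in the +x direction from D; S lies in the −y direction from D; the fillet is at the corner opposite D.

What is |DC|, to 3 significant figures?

53.7

D is at the origin; D and Q share the same y with |DQ| = 46.5 and Q on the +x side, so Q = (46.5, 0.00). DS is vertical with |DS| = 38.6 and S on the −y side, so S = (0.00, -38.6). The virtual corner opposite D is at (46.5, -38.6). A1 meets QG tangentially, so NG is at right angles to QG and A1 meets CS tangentially, so NC is at right angles to CS, with radius 9.1, so the center N sits 9.1 in from both sides at N = (37.4, -29.5). That places the tangent points at G = (46.5, -29.5) on QG and C = (37.4, -38.6) on CS. Then |DC| = |C − D| = 53.7.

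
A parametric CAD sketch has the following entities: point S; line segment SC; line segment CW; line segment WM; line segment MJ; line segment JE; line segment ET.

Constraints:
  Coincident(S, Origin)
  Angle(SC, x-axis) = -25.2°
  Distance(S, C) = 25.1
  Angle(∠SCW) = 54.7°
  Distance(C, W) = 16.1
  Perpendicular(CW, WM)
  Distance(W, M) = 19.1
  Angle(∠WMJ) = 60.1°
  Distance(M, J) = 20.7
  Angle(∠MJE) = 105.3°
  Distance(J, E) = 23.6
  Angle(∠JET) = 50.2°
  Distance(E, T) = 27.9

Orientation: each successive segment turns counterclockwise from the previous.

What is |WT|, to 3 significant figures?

9.62

∠MJE = 105.3° gives JE at 24.7° from the x-axis; with |JE| = 23.6, E = (35.8, -4.18). ∠JET = 50.2° gives ET at 155° from the x-axis; with |ET| = 27.9, T = (10.6, 7.83). Then |WT| = |T − W| = 9.62.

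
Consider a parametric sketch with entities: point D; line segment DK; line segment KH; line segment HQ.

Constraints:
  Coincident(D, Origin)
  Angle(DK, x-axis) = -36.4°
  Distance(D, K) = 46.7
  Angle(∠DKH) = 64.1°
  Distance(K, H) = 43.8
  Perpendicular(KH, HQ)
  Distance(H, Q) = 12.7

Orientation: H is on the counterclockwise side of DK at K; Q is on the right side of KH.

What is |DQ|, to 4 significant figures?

59.50

D is at the origin; DK runs at -36.4° with length 46.7, so K = 46.7·(cos -36.4°, sin -36.4°) = (37.59, -27.71). ∠DKH = 64.1°, so KH runs at -36.4° + (180° − 64.1°) = 79.50° from the x-axis; with |KH| = 43.8, H = K + 43.8·(cos 79.50°, sin 79.50°) = (45.57, 15.35). The perpendicularity gives HQ at right angles to KH; with |HQ| = 12.7 on the right of KH, Q = H + 12.7·(0.9833, -0.1822) = (58.06, 13.04). Then |DQ| = |Q − D| = 59.50.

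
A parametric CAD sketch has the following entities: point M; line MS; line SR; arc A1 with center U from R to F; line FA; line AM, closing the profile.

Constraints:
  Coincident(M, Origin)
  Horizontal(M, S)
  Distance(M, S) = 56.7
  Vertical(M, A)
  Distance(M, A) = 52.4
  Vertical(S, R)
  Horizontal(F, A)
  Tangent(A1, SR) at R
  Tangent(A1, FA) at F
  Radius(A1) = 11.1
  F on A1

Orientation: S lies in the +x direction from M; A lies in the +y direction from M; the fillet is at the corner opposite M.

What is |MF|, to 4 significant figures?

69.46

M is at the origin; M and S share the same y with |MS| = 56.7 and S on the +x side, so S = (56.70, 0.000). M and A share the same x with |MA| = 52.4 and A on the +y side, so A = (0.000, 52.40). The virtual corner opposite M is at (56.70, 52.40). A1 meets SR tangentially, so UR is at right angles to SR and tangency of A1 to FA means the radius UF is perpendicular to FA, with radius 11.1, so the center U sits 11.1 in from both sides at U = (45.60, 41.30). That places the tangent points at R = (56.70, 41.30) on SR and F = (45.60, 52.40) on FA. Then |MF| = |F − M| = 69.46.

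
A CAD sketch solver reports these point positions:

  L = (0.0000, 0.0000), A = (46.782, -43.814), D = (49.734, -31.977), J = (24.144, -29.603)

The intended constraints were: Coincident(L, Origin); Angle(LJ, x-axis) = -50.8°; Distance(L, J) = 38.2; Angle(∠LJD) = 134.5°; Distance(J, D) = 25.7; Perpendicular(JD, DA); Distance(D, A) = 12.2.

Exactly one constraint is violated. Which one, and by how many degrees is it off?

Perpendicular(JD, DA) — off by 8.70°.

L = (0.00, 0.00) ✓; LJ at -50.80° ✓; |LJ| = 38.20 ✓; ∠LJD = 134.5° ✓; |JD| = 25.70 ✓; ∠(JD, DA) = 98.70° ✗; |DA| = 12.20 ✓.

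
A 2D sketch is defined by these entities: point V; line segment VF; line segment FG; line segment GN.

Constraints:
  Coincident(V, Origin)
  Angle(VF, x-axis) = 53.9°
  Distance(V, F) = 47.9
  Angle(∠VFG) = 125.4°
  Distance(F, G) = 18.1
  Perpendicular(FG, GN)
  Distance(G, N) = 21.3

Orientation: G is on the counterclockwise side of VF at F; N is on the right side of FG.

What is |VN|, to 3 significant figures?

75.8

V is at the origin; VF runs at 53.9° with length 47.9, so F = 47.9·(cos 53.9°, sin 53.9°) = (28.2, 38.7). ∠VFG = 125.4°, so FG runs at 53.9° + (180° − 125.4°) = 108° from the x-axis; with |FG| = 18.1, G = F + 18.1·(cos 108°, sin 108°) = (22.5, 55.9). FG ⟂ GN; with |GN| = 21.3 on the right of FG, N = G + 21.3·(0.948, 0.317) = (42.7, 62.6). Then |VN| = |N − V| = 75.8.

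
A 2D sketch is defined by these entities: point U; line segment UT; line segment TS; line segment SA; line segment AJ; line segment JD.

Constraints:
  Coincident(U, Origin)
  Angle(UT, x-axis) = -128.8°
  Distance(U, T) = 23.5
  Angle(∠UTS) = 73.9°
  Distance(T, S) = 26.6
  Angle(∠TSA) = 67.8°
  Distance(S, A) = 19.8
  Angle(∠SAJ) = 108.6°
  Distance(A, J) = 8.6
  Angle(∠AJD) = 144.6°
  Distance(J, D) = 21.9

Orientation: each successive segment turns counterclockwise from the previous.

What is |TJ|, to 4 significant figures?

20.68

U is at the origin; UT runs at -128.8° with length 23.5, so T = (-14.73, -18.31). ∠UTS = 73.9° gives TS at -22.70° from the x-axis; with |TS| = 26.6, S = (9.814, -28.58). ∠TSA = 67.8° gives SA at 89.50° from the x-axis; with |SA| = 19.8, A = (9.987, -8.780). ∠SAJ = 108.6° gives AJ at 160.9° from the x-axis; with |AJ| = 8.6, J = (1.861, -5.966). Then |TJ| = |J − T| = 20.68.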